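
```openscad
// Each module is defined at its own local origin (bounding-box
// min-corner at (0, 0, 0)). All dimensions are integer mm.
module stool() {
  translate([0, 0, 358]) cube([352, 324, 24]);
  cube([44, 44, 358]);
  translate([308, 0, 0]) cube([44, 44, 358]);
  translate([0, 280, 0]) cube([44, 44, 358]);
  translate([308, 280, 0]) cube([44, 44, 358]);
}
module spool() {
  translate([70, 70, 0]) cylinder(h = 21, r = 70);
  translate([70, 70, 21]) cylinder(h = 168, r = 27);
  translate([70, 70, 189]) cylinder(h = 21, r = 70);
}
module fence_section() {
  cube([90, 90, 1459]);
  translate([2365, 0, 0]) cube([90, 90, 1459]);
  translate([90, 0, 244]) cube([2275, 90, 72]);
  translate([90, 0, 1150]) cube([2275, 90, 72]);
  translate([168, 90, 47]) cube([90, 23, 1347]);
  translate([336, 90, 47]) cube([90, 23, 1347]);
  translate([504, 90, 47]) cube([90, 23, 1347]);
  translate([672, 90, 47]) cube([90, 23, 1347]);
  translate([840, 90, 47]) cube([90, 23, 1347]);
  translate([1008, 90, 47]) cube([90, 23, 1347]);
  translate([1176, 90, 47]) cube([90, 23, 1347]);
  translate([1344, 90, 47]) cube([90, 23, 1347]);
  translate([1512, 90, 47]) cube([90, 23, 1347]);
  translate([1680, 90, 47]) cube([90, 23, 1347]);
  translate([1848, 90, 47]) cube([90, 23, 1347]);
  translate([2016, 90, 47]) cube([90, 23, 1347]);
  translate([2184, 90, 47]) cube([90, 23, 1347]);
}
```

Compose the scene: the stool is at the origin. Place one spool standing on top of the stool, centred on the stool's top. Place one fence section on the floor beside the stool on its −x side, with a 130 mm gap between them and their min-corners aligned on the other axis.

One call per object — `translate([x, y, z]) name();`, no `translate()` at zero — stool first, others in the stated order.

stool();
translate([106, 92, 382]) spool();
translate([-2585, 0, 0]) fence_section();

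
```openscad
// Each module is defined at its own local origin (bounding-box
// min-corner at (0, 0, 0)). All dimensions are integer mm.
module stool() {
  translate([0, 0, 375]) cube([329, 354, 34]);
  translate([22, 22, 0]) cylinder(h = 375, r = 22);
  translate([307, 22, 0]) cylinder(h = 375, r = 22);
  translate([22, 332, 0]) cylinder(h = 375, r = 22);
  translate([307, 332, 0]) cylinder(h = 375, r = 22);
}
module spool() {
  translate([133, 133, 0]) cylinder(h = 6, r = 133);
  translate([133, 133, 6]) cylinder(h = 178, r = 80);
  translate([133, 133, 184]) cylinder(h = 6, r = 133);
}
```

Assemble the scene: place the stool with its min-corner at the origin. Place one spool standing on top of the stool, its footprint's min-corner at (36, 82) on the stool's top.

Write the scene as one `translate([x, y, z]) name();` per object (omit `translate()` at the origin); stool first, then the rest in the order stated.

stool();
translate([36, 82, 409]) spool();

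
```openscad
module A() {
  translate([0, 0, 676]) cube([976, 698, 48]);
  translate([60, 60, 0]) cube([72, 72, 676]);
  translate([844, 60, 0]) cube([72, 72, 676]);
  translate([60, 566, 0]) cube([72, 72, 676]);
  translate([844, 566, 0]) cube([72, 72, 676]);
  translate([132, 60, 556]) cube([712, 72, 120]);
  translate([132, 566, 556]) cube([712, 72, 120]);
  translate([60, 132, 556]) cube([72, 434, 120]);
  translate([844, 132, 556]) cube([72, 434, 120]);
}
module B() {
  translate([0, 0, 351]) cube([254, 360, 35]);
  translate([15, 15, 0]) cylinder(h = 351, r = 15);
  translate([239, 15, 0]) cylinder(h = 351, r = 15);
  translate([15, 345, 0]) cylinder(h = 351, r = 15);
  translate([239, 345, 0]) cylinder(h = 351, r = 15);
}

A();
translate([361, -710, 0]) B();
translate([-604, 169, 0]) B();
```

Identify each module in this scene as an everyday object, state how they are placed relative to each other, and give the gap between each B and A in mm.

A is a table. B is a stool. Two stools sit around the table at the −y, −x sides. The gap between each stool and the table is 350 mm.

Each stool's nearest face is 350 mm from the table's bounding box.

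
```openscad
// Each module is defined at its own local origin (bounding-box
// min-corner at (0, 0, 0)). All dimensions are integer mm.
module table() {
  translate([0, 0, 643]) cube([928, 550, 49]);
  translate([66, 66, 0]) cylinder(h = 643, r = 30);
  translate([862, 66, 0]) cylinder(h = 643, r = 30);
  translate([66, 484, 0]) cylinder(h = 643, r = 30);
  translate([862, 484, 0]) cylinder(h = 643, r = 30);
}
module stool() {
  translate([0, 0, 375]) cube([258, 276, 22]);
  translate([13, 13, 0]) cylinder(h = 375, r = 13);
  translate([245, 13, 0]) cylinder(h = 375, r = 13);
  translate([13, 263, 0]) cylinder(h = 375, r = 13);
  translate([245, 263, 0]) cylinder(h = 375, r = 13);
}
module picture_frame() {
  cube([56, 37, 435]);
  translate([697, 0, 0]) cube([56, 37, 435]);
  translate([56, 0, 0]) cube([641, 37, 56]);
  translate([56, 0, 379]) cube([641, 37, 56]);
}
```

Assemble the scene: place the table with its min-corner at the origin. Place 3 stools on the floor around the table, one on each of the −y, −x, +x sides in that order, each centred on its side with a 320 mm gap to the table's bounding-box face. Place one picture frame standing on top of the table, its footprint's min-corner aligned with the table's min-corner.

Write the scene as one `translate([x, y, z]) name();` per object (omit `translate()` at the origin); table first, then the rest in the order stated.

table();
translate([335, -596, 0]) stool();
translate([-578, 137, 0]) stool();
translate([1248, 137, 0]) stool();
translate([0, 0, 692]) picture_frame();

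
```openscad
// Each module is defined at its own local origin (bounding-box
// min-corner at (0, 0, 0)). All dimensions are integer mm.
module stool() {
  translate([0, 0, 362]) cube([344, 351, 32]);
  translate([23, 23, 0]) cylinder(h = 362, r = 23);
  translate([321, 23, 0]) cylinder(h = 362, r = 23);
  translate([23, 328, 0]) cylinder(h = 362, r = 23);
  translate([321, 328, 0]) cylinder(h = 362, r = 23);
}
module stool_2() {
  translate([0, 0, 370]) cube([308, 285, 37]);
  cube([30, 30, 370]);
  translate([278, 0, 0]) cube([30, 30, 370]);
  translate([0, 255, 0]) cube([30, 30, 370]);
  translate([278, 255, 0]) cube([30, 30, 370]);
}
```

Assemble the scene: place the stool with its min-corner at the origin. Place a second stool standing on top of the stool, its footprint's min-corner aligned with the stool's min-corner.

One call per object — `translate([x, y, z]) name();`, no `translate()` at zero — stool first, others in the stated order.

stool();
translate([0, 0, 394]) stool_2();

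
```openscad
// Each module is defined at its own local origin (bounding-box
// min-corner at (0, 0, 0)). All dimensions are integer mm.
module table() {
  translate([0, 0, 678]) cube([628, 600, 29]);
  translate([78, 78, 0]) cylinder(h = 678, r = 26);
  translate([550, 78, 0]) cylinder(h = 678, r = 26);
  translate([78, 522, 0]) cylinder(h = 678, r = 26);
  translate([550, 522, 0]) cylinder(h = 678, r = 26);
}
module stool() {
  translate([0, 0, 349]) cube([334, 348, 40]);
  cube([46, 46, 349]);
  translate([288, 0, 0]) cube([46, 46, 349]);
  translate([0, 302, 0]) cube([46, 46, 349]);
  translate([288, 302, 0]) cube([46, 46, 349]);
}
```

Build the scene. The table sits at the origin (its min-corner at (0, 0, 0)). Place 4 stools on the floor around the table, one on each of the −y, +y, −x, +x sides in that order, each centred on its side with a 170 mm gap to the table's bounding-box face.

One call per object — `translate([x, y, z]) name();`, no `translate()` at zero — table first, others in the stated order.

table();
translate([147, -518, 0]) stool();
translate([147, 770, 0]) stool();
translate([-504, 126, 0]) stool();
translate([798, 126, 0]) stool();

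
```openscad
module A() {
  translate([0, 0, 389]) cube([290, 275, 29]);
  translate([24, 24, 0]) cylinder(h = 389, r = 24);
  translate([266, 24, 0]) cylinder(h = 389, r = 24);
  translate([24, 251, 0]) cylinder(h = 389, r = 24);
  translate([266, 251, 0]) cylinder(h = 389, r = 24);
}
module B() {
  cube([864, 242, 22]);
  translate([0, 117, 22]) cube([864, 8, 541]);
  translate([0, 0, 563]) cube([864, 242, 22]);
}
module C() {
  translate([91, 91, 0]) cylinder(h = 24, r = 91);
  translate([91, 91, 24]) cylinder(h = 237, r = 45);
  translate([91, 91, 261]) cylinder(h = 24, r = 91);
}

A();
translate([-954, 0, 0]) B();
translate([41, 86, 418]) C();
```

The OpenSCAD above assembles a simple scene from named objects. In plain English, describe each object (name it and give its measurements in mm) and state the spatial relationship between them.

A is a four-legged stool. The seat is 290×275 mm, 29 mm thick, top at z = 418 mm. It stands on four round legs, each 48 mm in diameter, from z = 0 to the seat underside, each leg's axis is inset half a diameter from the nearest pair of seat edges (so the leg's bounding box is flush with the corner).

B is an I-beam lying along x, 864 mm long. Overall section height 585 mm. Two flanges 242 mm wide (y) and 22 mm thick, one on the floor and one at the top; a web 8 mm thick runs between them, centred on the flange width.

C is a spool: two coaxial disc flanges of radius 91 mm and thickness 24 mm, joined by a core cylinder of radius 45 mm and height 237 mm. The lower flange rests on z = 0 and the three cylinders share a vertical axis.

The I-beam is on the floor beside the stool on its −x side. The spool is on top of the stool.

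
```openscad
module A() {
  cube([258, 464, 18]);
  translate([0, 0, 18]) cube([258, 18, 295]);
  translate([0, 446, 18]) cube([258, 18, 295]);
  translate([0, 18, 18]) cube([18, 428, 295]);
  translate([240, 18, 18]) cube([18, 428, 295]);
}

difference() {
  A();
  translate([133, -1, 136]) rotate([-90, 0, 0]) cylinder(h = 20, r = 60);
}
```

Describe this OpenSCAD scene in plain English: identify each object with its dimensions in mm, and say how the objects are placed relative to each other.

A is an open storage box with external size 258×464×313 mm and wall thickness 18 mm (the base is also 18 mm thick). The base covers the whole footprint; the four walls stand on the base, with the y-facing walls full-width and the x-facing walls fitting between their inner faces.

The open box has a circular hole of radius 60 mm through its front wall, centred at (x = 133, z = 136).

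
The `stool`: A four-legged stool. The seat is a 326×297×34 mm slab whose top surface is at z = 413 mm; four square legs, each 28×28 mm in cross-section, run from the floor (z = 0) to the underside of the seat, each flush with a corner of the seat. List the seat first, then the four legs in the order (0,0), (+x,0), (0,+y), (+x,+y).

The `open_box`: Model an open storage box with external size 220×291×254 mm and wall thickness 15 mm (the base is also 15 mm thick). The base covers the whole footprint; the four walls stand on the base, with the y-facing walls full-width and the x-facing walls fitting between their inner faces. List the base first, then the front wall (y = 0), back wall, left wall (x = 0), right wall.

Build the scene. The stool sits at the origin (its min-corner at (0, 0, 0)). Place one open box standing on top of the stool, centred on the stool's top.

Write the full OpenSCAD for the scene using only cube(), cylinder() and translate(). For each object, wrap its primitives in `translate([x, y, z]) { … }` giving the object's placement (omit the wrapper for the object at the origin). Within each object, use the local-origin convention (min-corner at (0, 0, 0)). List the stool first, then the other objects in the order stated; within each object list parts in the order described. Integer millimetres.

translate([0, 0, 379]) cube([326, 297, 34]);
cube([28, 28, 379]);
translate([298, 0, 0]) cube([28, 28, 379]);
translate([0, 269, 0]) cube([28, 28, 379]);
translate([298, 269, 0]) cube([28, 28, 379]);
translate([53, 3, 413]) {
  cube([220, 291, 15]);
  translate([0, 0, 15]) cube([220, 15, 239]);
  translate([0, 276, 15]) cube([220, 15, 239]);
  translate([0, 15, 15]) cube([15, 261, 239]);
  translate([205, 15, 15]) cube([15, 261, 239]);
}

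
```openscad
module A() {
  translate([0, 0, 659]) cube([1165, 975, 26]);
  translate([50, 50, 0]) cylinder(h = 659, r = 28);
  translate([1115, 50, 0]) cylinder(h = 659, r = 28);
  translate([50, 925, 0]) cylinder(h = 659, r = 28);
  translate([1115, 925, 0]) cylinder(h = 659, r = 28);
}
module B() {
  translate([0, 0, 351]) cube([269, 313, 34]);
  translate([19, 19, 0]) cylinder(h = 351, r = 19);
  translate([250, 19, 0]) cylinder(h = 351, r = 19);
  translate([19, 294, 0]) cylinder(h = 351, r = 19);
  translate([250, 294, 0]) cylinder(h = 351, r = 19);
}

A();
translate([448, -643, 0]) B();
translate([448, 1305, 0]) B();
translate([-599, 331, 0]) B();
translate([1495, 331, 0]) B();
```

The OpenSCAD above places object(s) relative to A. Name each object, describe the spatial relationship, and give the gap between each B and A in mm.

A is a table. B is a stool. Four stools sit around the table at the −y, +y, −x, +x sides. The gap between each stool and the table is 330 mm.

Each stool's nearest face is 330 mm from the table's bounding box.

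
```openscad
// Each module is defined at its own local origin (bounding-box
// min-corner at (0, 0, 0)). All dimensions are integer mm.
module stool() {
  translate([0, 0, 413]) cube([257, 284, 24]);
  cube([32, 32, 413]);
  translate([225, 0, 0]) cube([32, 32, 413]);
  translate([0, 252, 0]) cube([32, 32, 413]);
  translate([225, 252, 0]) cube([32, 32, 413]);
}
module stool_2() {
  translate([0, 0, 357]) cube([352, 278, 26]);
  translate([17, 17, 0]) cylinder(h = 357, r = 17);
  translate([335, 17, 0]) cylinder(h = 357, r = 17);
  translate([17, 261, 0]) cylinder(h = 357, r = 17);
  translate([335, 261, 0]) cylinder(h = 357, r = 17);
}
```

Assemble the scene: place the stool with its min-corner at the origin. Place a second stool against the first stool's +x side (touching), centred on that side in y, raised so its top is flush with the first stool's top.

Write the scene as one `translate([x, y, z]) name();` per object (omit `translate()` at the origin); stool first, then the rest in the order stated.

stool();
translate([257, 3, 54]) stool_2();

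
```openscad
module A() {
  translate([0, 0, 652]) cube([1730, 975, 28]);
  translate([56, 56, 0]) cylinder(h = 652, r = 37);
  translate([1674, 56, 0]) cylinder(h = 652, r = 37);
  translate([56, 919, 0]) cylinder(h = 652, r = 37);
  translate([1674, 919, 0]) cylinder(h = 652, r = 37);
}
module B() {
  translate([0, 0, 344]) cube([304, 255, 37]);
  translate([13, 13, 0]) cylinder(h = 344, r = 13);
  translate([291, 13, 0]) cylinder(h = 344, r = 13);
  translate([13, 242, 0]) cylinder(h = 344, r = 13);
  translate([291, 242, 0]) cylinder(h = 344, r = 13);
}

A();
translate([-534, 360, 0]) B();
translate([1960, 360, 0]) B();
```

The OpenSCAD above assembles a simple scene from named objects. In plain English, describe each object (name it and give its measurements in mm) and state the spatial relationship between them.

A is a rectangular dining table. The top is 1730×975×28 mm with its upper surface at z = 680 mm. It stands on four round legs of 74 mm diameter, each leg's bounding box inset 19 mm from the nearest pair of top edges, running from the floor to the underside of the top.

B is a simple wooden stool: a rectangular seat 304 mm (x) by 255 mm (y), 37 mm thick, top face at z = 381 mm, on four round legs, each 26 mm in diameter. The legs rest on z = 0, each leg's axis is inset half a diameter from the nearest pair of seat edges (so the leg's bounding box is flush with the corner).

Two stools sit around the table at the −x, +x sides.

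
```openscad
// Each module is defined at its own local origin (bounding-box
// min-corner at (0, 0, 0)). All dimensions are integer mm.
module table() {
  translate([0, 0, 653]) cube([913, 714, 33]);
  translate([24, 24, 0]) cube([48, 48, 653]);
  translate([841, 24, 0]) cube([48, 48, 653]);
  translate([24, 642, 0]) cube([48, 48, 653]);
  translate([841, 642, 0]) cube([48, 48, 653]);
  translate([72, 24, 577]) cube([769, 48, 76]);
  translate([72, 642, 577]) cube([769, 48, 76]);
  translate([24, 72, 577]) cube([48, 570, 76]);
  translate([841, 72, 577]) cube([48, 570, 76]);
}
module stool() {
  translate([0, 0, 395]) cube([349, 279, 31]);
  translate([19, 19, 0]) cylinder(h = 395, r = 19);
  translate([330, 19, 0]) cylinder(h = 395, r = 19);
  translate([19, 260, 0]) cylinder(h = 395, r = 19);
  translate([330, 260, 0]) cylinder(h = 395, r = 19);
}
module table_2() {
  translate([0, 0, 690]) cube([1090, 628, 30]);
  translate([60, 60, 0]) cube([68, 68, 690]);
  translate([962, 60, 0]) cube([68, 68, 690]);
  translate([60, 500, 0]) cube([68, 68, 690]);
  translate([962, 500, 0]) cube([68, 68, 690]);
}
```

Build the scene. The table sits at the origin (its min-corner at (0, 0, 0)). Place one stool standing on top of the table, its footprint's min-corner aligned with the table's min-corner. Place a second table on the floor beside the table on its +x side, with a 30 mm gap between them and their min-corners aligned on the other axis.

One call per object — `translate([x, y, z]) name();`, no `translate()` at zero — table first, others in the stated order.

table();
translate([0, 0, 686]) stool();
translate([943, 0, 0]) table_2();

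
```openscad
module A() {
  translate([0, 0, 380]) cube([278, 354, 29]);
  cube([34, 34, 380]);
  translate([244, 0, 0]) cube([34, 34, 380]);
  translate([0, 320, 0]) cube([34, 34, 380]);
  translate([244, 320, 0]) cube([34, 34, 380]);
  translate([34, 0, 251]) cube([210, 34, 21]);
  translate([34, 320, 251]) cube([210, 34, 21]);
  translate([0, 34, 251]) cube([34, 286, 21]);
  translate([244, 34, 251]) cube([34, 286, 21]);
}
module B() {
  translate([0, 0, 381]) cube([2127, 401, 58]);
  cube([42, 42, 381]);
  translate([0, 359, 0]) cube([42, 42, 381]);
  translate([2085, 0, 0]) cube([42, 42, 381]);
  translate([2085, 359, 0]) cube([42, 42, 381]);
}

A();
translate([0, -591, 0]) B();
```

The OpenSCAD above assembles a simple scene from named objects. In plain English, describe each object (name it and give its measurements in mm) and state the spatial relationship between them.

A is a simple wooden stool: a rectangular seat 278 mm (x) by 354 mm (y), 29 mm thick, top face at z = 409 mm, on four square legs, each 34×34 mm in cross-section. The legs rest on z = 0, each flush with a corner of the seat. Four stretchers, 34 mm wide and 21 mm tall, connect adjacent legs with their undersides at z = 251 mm, each running between the inner faces of the legs it joins and aligned with the legs' outer faces on the other axis.

B is a long wooden bench with a 2127 mm (x) × 401 mm (y) seat, 58 mm thick, its top surface 439 mm above the floor. Four 42 mm square legs at the seat corners, flush with the edges, run from z = 0 to the seat underside.

The bench is on the floor beside the stool on its −y side.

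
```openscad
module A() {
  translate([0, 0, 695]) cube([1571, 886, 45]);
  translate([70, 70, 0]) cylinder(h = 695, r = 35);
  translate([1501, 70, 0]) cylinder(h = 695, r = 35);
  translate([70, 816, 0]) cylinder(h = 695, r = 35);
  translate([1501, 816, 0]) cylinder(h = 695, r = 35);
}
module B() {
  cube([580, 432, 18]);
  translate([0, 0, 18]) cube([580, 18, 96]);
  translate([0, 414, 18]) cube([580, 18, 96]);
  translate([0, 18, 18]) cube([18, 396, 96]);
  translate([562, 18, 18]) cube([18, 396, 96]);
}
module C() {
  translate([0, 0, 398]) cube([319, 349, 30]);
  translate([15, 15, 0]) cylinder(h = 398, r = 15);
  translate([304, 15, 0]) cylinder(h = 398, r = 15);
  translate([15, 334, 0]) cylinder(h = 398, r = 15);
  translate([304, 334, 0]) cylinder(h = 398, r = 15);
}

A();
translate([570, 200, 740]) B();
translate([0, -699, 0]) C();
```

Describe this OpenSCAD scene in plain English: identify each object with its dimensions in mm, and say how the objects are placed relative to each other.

A is a table: top 1571 mm (x) × 886 mm (y), 45 mm thick, upper face at z = 740 mm, on four round legs of 70 mm diameter, each leg's bounding box inset 35 mm from the nearest pair of top edges, running from z = 0 to the bottom of the top.

B is an open-topped rectangular box: outside dimensions 580×432×114 mm, with a uniform wall and base thickness of 18 mm. The base is a full 580×432 slab on the floor; four walls sit on top of the base. The front and back walls (the −y and +y sides) span the full width; the two side walls fit between them.

C is a four-legged stool. The seat is a 319×349×30 mm slab whose top surface is at z = 428 mm; four round legs, each 30 mm in diameter, run from the floor (z = 0) to the underside of the seat, each leg's axis is inset half a diameter from the nearest pair of seat edges (so the leg's bounding box is flush with the corner).

The open box is on top of the table. The stool is on the floor beside the table on its −y side.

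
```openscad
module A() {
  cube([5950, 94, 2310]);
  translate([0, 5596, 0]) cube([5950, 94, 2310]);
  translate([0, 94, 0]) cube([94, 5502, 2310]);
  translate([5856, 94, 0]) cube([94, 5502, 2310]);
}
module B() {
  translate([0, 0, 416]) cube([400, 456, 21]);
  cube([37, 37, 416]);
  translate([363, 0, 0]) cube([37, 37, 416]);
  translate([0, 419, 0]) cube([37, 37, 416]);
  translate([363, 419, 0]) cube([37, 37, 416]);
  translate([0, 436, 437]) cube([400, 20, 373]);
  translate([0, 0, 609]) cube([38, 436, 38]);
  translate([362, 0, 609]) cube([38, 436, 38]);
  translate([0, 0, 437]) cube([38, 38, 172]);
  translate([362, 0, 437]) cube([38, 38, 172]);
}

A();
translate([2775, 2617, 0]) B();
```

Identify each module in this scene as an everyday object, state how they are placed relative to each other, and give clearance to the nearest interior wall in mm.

A is a house frame. B is a chair. The chair sits inside the house frame, centred. The clearance to the nearest interior wall is 2523 mm.

Clearances: x = 2681, y = 2523; minimum 2523 mm.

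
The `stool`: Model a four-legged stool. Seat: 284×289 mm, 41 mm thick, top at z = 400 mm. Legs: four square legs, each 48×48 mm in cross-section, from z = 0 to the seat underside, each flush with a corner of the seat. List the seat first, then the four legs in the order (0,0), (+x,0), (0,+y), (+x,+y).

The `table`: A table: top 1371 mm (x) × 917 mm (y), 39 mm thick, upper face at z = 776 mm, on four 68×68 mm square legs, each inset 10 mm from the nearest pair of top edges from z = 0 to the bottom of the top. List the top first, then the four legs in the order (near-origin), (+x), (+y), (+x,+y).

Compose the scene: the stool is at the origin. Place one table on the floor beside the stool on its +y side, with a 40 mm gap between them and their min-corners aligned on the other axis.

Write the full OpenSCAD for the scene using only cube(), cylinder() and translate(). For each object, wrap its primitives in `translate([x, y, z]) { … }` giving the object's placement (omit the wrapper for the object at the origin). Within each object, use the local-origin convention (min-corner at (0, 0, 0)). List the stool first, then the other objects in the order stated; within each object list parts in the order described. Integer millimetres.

translate([0, 0, 359]) cube([284, 289, 41]);
cube([48, 48, 359]);
translate([236, 0, 0]) cube([48, 48, 359]);
translate([0, 241, 0]) cube([48, 48, 359]);
translate([236, 241, 0]) cube([48, 48, 359]);
translate([0, 329, 0]) {
  translate([0, 0, 737]) cube([1371, 917, 39]);
  translate([10, 10, 0]) cube([68, 68, 737]);
  translate([1293, 10, 0]) cube([68, 68, 737]);
  translate([10, 839, 0]) cube([68, 68, 737]);
  translate([1293, 839, 0]) cube([68, 68, 737]);
}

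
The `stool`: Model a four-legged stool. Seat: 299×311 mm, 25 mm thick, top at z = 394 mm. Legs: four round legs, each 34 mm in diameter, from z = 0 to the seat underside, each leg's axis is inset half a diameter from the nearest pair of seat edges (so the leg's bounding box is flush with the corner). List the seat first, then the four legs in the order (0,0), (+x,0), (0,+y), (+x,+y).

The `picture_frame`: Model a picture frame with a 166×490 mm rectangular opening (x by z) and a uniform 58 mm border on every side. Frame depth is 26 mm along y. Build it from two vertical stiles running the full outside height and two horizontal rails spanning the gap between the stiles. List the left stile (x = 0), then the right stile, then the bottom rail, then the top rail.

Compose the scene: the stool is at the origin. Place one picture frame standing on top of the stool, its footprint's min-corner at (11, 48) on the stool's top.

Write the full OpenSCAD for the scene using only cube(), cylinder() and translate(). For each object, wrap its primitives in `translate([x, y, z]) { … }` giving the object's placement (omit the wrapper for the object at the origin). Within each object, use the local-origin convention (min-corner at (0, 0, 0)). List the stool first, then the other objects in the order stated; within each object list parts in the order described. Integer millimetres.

translate([0, 0, 369]) cube([299, 311, 25]);
translate([17, 17, 0]) cylinder(h = 369, r = 17);
translate([282, 17, 0]) cylinder(h = 369, r = 17);
translate([17, 294, 0]) cylinder(h = 369, r = 17);
translate([282, 294, 0]) cylinder(h = 369, r = 17);
translate([11, 48, 394]) {
  cube([58, 26, 606]);
  translate([224, 0, 0]) cube([58, 26, 606]);
  translate([58, 0, 0]) cube([166, 26, 58]);
  translate([58, 0, 548]) cube([166, 26, 58]);
}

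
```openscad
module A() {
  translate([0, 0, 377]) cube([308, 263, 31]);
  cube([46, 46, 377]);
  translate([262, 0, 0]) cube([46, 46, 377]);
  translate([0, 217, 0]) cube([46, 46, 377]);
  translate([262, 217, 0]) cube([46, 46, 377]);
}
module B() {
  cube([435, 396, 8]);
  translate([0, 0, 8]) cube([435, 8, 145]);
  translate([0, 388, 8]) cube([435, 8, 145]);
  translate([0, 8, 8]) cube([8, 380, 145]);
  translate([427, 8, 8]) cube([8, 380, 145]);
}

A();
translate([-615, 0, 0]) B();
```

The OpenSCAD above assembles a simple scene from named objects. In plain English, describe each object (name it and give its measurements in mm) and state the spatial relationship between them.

A is a simple wooden stool: a rectangular seat 308 mm (x) by 263 mm (y), 31 mm thick, top face at z = 408 mm, on four square legs, each 46×46 mm in cross-section. The legs rest on z = 0, each flush with a corner of the seat.

B is an open storage box with external size 435×396×153 mm and wall thickness 8 mm (the base is also 8 mm thick). The base covers the whole footprint; the four walls stand on the base, with the y-facing walls full-width and the x-facing walls fitting between their inner faces.

The open box is on the floor beside the stool on its −x side.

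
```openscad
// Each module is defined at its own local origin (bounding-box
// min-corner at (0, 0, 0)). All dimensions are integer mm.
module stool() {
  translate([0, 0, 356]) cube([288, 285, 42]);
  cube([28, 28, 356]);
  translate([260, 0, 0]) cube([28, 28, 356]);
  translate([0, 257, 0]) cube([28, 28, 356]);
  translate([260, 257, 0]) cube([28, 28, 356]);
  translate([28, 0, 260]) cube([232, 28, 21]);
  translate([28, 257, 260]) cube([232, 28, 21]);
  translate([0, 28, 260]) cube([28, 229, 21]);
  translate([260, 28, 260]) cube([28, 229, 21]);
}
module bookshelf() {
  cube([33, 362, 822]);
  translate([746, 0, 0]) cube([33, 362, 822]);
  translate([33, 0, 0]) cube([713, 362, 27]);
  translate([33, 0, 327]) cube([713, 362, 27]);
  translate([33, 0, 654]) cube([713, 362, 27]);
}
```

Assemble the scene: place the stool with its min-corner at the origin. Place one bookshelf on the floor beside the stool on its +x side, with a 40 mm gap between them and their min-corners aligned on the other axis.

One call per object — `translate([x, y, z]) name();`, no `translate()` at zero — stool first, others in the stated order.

stool();
translate([328, 0, 0]) bookshelf();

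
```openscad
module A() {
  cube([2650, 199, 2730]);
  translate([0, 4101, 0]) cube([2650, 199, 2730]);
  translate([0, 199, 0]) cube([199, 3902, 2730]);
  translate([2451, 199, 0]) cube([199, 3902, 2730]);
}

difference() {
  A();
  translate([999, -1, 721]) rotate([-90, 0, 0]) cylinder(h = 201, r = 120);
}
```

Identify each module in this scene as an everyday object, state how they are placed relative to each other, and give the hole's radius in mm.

The subtracted cylinder has r = 120 mm.

A is a house frame. The house frame has a circular hole through its front wall. The hole's radius is 120 mm.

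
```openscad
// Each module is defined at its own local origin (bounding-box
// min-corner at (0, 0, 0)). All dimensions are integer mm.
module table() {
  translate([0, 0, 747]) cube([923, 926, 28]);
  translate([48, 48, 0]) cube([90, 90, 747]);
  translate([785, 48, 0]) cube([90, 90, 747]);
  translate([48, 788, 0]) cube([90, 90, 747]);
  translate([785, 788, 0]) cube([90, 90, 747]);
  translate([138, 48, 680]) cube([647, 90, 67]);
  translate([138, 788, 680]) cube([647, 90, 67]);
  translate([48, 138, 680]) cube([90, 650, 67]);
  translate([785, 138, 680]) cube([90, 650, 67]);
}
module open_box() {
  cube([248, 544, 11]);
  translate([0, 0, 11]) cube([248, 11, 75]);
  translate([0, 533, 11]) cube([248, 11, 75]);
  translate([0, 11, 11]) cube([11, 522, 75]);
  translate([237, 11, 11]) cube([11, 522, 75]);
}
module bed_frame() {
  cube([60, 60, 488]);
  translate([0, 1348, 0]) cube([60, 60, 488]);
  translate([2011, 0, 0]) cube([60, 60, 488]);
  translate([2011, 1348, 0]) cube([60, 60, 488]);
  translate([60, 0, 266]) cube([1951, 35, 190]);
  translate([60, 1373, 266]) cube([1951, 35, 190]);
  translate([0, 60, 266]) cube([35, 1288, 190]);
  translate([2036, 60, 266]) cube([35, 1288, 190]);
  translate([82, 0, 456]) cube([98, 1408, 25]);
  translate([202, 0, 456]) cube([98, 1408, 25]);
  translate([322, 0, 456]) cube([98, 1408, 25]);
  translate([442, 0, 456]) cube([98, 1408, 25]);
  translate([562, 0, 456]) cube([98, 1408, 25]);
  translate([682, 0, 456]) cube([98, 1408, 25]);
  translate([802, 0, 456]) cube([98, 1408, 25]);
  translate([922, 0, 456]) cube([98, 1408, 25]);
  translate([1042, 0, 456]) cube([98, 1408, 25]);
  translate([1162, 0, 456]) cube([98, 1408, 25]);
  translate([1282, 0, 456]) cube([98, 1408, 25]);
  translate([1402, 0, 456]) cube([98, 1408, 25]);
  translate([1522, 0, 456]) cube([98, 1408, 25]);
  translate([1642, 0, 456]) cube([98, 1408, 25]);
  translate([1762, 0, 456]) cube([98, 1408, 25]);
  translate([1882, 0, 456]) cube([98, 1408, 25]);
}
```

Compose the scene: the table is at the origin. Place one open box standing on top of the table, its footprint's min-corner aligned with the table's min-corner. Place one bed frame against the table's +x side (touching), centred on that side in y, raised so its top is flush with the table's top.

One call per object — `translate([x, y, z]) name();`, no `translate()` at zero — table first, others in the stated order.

table();
translate([0, 0, 775]) open_box();
translate([923, -241, 287]) bed_frame();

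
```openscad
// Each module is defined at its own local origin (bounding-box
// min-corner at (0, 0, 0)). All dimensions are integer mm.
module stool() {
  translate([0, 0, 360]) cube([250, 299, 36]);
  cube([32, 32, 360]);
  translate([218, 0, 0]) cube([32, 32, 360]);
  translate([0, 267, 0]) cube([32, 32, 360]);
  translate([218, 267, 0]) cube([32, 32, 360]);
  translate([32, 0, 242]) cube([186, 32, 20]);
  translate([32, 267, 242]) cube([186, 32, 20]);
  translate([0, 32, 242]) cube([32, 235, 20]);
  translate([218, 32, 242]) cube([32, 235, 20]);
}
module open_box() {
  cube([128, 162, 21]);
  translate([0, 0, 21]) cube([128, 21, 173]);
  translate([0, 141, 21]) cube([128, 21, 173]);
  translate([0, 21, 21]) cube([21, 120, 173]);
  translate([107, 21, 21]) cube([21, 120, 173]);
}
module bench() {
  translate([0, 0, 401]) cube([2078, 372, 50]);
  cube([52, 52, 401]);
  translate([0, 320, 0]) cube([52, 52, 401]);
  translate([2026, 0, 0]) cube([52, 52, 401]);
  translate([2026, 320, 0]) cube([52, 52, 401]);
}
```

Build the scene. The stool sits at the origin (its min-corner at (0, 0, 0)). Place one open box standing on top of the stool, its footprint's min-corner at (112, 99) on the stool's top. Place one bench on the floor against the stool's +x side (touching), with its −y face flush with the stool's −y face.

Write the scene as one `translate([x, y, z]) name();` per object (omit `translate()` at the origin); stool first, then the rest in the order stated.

stool();
translate([112, 99, 396]) open_box();
translate([250, 0, 0]) bench();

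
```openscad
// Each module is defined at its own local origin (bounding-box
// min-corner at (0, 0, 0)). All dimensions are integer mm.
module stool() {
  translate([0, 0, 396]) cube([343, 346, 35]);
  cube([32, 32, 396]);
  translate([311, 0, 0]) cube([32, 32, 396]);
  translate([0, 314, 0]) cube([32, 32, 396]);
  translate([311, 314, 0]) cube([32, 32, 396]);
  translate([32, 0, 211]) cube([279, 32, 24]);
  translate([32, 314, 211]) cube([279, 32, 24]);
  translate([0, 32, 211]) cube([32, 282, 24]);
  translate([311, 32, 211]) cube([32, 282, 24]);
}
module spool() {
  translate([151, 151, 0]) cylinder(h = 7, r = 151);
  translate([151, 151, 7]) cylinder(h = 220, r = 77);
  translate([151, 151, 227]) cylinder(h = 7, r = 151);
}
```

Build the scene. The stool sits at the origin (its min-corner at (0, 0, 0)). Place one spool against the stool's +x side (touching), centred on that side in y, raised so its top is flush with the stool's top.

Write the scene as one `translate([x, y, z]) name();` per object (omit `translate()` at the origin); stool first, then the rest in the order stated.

stool();
translate([343, 22, 197]) spool();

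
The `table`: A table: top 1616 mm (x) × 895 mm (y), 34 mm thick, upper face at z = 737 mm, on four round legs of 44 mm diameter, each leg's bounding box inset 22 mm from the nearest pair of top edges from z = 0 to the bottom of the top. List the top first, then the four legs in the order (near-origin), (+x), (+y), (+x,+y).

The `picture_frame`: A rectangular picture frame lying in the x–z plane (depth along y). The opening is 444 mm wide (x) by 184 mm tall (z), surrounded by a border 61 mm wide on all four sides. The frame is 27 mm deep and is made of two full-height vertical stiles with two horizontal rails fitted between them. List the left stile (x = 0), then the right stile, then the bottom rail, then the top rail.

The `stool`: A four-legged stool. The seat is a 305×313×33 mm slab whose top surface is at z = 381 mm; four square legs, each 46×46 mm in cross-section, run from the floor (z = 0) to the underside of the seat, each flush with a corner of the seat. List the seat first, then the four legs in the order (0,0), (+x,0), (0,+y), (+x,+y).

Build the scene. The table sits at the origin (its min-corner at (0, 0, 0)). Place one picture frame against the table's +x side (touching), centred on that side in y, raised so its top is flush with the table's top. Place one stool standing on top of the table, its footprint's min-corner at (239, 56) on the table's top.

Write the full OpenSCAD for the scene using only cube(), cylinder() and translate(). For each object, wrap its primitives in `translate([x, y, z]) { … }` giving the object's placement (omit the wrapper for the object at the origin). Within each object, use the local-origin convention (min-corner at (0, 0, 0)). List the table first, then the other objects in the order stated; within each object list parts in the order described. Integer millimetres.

translate([0, 0, 703]) cube([1616, 895, 34]);
translate([44, 44, 0]) cylinder(h = 703, r = 22);
translate([1572, 44, 0]) cylinder(h = 703, r = 22);
translate([44, 851, 0]) cylinder(h = 703, r = 22);
translate([1572, 851, 0]) cylinder(h = 703, r = 22);
translate([1616, 434, 431]) {
  cube([61, 27, 306]);
  translate([505, 0, 0]) cube([61, 27, 306]);
  translate([61, 0, 0]) cube([444, 27, 61]);
  translate([61, 0, 245]) cube([444, 27, 61]);
}
translate([239, 56, 737]) {
  translate([0, 0, 348]) cube([305, 313, 33]);
  cube([46, 46, 348]);
  translate([259, 0, 0]) cube([46, 46, 348]);
  translate([0, 267, 0]) cube([46, 46, 348]);
  translate([259, 267, 0]) cube([46, 46, 348]);
}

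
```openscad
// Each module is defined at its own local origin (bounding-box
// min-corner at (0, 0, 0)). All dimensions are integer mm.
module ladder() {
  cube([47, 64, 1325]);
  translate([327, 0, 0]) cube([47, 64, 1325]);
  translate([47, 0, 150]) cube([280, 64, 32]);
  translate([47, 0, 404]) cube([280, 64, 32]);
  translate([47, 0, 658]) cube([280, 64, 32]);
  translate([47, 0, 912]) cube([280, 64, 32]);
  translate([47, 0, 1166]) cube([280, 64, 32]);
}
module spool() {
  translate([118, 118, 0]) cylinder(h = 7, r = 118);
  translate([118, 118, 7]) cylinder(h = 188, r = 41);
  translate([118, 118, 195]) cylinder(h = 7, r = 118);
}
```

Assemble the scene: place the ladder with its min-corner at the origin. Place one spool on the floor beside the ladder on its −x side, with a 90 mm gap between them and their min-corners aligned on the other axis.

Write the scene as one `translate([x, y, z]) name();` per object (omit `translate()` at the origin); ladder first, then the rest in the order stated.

ladder();
translate([-326, 0, 0]) spool();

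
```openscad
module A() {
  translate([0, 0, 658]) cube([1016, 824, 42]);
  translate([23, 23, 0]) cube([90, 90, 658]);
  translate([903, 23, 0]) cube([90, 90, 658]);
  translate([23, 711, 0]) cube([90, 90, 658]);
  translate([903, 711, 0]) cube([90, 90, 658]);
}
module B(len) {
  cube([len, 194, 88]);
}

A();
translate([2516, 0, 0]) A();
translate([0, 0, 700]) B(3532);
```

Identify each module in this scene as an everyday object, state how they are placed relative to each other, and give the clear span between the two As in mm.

Second table starts at x = 2516; first ends at x = 1016; clear span = 2516 − 1016 = 1500 mm.

A is a table. B is a beam. A beam spans the tops of two tables. The clear span between the two tables is 1500 mm.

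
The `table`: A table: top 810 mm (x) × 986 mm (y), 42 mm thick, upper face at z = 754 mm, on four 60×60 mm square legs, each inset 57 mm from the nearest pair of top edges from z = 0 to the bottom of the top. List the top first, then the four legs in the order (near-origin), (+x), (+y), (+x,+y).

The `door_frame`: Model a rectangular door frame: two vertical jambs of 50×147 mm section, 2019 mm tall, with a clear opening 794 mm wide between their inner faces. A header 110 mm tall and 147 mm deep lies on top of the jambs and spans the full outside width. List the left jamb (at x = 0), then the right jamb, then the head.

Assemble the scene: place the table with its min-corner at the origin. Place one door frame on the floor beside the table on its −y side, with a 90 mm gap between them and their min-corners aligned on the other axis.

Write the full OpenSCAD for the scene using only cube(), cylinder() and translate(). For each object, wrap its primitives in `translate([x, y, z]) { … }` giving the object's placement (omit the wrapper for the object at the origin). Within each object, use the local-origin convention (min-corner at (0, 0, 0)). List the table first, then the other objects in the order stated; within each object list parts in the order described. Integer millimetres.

translate([0, 0, 712]) cube([810, 986, 42]);
translate([57, 57, 0]) cube([60, 60, 712]);
translate([693, 57, 0]) cube([60, 60, 712]);
translate([57, 869, 0]) cube([60, 60, 712]);
translate([693, 869, 0]) cube([60, 60, 712]);
translate([0, -237, 0]) {
  cube([50, 147, 2019]);
  translate([844, 0, 0]) cube([50, 147, 2019]);
  translate([0, 0, 2019]) cube([894, 147, 110]);
}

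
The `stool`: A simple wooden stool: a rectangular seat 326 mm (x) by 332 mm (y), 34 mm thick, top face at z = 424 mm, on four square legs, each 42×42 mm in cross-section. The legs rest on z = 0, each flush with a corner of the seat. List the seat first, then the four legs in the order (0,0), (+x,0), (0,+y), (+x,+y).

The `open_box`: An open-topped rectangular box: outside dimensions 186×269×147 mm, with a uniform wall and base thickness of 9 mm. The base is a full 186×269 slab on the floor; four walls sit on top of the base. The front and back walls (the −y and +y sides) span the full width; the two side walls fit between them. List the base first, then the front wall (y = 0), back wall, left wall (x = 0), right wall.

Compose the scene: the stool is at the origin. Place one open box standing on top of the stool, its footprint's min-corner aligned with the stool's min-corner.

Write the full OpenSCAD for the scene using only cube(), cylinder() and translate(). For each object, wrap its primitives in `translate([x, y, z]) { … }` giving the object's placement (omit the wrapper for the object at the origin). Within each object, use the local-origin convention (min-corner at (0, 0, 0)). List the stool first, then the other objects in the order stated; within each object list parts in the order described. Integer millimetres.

translate([0, 0, 390]) cube([326, 332, 34]);
cube([42, 42, 390]);
translate([284, 0, 0]) cube([42, 42, 390]);
translate([0, 290, 0]) cube([42, 42, 390]);
translate([284, 290, 0]) cube([42, 42, 390]);
translate([0, 0, 424]) {
  cube([186, 269, 9]);
  translate([0, 0, 9]) cube([186, 9, 138]);
  translate([0, 260, 9]) cube([186, 9, 138]);
  translate([0, 9, 9]) cube([9, 251, 138]);
  translate([177, 9, 9]) cube([9, 251, 138]);
}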